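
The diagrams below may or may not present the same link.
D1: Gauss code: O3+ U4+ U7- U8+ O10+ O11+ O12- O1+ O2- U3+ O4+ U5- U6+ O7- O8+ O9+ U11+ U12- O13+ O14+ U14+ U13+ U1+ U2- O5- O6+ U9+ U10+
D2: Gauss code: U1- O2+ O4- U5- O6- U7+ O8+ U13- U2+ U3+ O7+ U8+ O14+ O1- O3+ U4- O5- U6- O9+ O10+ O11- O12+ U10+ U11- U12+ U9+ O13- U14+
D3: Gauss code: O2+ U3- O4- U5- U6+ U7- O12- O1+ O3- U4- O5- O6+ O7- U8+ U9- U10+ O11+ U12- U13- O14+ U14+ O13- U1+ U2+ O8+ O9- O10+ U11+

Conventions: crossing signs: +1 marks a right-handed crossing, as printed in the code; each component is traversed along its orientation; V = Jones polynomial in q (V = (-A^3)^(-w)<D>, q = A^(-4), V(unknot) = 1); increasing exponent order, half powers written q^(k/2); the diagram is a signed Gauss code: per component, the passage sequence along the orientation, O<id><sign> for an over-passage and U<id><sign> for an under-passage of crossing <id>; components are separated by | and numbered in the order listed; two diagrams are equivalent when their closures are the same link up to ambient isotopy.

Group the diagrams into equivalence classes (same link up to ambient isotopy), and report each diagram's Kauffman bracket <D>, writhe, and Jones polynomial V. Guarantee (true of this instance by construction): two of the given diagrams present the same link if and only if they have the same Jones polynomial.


classes: {D1} | {D2, D3}
V(D1) = q + q^3 - q^4  [14 crossings, <D> = -A^2 + A^6 + A^14, w = +6]
V(D2) = -q^-3 + q^-2 - q^-1 + 3 - q + q^2 - q^3  (w +2, c 14, <D> = -A^-6 + A^-2 - A^2 + 3A^6 - A^10 + A^14 - A^18)
V(D3) = -q^-3 + q^-2 - q^-1 + 3 - q + q^2 - q^3  (w 0, c 14, <D> = -A^-12 + A^-8 - A^-4 + 3 - A^4 + A^8 - A^12)
insight: 2 classes among 3 diagrams; unequal V(q) rules out equality


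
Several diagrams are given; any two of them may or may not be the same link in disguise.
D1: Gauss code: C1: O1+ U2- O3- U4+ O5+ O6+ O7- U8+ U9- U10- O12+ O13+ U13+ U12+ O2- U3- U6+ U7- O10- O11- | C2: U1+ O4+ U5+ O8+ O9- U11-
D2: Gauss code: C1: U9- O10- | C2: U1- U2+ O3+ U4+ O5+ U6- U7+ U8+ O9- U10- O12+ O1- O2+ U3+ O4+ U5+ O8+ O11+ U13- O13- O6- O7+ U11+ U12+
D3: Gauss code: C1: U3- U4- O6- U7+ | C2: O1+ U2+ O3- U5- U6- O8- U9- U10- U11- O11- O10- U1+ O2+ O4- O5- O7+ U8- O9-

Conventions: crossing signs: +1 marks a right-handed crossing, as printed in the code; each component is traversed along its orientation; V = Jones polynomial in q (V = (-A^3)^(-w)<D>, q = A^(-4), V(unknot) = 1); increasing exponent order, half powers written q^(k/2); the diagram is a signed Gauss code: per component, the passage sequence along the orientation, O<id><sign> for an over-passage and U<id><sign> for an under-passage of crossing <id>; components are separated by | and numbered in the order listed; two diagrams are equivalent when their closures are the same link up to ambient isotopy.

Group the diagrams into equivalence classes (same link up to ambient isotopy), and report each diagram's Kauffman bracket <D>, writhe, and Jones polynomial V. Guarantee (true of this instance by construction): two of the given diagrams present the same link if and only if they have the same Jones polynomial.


equivalence classes: {D1} | {D2} | {D3}
D1 (bracket A^-3 + 2A^5 - A^9 + A^13 - A^17; 13 crossings at w = +1): V = q^(-7/2) - q^(-5/2) + q^(-3/2) - 2q^(-1/2) - q^(3/2)
V(D2) = -q^(-1/2) - 2q^(3/2) + q^(5/2) - 2q^(7/2) + 2q^(9/2) - q^(11/2) + q^(13/2)  [13 crossings, <D> = -A^-17 + A^-13 - 2A^-9 + 2A^-5 - A^-1 + 2A^3 + A^11, w = +3]
V(D3) = -q^(-5/2) - q^(-1/2)  (w -5, c 11, <D> = A^-13 + A^-5)
observation: comparing 3 Jones polynomials yields 3 groups


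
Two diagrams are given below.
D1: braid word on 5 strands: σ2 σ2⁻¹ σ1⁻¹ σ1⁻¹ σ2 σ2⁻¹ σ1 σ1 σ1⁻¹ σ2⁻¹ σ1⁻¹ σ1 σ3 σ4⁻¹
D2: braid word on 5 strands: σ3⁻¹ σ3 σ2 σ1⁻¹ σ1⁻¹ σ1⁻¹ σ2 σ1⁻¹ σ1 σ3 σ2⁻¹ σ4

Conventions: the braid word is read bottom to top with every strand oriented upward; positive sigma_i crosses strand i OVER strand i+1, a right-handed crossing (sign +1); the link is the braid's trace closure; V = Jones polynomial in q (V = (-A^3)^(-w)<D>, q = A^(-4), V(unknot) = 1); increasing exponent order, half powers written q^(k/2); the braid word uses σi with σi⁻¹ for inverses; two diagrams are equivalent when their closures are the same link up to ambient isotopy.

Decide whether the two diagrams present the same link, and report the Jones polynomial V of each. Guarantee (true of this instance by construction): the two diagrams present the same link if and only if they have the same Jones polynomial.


equivalent: no
V(D1) = 1  (w -2, c 14, <D> = A^-6)
V(D2) = -q^-4 + q^-3 + q^-1  [12 crossings, <D> = A^4 + A^12 - A^16, w = 0]
key observation: comparing 2 Jones polynomials yields 2 groups


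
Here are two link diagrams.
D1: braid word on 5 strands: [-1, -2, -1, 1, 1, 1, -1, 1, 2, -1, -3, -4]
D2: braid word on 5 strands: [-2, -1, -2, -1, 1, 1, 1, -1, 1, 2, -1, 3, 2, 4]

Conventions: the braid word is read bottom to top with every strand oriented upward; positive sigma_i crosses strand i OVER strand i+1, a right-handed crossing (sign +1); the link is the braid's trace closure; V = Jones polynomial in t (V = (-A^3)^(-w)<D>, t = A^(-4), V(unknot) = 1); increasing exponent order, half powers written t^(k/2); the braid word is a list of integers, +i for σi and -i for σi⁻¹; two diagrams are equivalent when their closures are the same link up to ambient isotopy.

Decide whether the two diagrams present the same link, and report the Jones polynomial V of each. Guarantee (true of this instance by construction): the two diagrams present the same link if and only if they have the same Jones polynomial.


same link: yes
V(D1) = t^-2 + 2 + t^2  [12 crossings, <D> = A^-14 + 2A^-6 + A^2, w = -2]
V(D2) = t^-2 + 2 + t^2  [14 crossings, <D> = A^-2 + 2A^6 + A^14, w = +2]
insight: one V(t) for all 2 diagrams — one class (guaranteed)


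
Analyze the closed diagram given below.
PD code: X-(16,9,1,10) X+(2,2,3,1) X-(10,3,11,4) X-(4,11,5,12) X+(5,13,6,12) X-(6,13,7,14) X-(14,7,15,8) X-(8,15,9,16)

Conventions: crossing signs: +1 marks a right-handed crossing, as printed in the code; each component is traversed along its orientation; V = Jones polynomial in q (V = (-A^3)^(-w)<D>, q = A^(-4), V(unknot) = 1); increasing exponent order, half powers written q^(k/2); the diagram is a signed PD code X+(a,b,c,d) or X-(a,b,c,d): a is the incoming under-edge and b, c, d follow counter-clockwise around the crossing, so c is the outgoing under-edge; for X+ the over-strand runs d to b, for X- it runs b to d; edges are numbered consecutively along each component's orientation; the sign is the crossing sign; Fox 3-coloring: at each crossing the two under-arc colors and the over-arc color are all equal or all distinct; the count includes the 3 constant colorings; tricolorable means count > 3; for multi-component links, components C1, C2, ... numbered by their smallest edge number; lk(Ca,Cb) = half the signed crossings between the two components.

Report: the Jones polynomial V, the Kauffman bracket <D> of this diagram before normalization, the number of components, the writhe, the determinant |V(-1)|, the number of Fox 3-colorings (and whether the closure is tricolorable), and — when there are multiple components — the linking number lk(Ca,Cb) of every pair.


V = -q^-7 + q^-6 - q^-5 + q^-4 + q^-2
<D> = A^-4 + A^4 - A^8 + A^12 - A^16 (w = -4)
1 component over 8 crossings, w = -4
3 Fox colorings among 3^8, |V(-1)| = 5: not tricolorable
why: V spans 5 powers of q: at least 5 crossings in any diagram


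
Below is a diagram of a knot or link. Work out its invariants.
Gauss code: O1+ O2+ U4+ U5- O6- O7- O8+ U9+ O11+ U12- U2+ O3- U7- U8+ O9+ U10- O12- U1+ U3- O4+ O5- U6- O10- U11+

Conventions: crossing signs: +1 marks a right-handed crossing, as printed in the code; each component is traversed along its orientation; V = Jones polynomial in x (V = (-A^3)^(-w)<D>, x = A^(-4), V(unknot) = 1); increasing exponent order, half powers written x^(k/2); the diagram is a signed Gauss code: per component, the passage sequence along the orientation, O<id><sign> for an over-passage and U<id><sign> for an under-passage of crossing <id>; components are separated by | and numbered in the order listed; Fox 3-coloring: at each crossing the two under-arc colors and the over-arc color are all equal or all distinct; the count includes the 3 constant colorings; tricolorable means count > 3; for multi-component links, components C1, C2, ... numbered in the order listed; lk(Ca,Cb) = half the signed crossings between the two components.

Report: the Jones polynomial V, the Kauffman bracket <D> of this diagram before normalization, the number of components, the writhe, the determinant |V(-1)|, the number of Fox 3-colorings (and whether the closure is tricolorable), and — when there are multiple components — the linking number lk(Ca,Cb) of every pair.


V = -x^-3 + 2x^-2 - 2x^-1 + 3 - 2x + 2x^2 - x^3
<D> = -A^-12 + 2A^-8 - 2A^-4 + 3 - 2A^4 + 2A^8 - A^12 (w = 0)
1 component over 12 crossings, w = 0
3 Fox colorings among 3^12, |V(-1)| = 13: not tricolorable
why: palindromic: swapping x for 1/x fixes V


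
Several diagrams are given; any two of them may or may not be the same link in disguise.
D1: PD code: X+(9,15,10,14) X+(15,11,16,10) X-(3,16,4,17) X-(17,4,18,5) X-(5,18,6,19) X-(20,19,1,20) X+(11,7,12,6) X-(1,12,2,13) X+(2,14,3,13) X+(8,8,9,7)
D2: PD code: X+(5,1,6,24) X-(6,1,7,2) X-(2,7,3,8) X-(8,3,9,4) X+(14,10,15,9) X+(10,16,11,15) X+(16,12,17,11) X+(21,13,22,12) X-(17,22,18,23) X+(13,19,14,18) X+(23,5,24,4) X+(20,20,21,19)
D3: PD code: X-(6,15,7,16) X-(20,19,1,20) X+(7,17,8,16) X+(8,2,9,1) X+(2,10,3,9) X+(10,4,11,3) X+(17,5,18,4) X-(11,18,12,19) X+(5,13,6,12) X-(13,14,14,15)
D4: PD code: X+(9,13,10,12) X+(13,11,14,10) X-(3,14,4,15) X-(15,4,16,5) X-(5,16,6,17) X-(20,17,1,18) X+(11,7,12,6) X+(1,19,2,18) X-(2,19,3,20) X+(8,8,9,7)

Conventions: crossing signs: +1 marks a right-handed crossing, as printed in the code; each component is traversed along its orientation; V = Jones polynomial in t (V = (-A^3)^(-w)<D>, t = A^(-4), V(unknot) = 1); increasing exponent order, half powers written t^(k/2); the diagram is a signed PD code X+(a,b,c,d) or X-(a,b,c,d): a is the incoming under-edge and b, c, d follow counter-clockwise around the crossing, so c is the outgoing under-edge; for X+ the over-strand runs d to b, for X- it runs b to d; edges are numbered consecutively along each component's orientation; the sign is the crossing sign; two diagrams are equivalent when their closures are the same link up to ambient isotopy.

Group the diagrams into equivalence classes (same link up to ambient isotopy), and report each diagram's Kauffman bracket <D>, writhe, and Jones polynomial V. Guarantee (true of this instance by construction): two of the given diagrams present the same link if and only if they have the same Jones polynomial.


classes: {D1, D4} | {D2, D3}
V(D1) = -t^-3 + t^-2 - t^-1 + 3 - t + t^2 - t^3  [10 crossings, <D> = -A^-12 + A^-8 - A^-4 + 3 - A^4 + A^8 - A^12, w = 0]
V(D2) = t - t^2 + 2t^3 - t^4 + t^5 - t^6  (w +4, c 12, <D> = -A^-12 + A^-8 - A^-4 + 2 - A^4 + A^8)
V(D3) = t - t^2 + 2t^3 - t^4 + t^5 - t^6  (w +2, c 10, <D> = -A^-18 + A^-14 - A^-10 + 2A^-6 - A^-2 + A^2)
D4 (bracket -A^-12 + A^-8 - A^-4 + 3 - A^4 + A^8 - A^12; 10 crossings at w = 0): V = -t^-3 + t^-2 - t^-1 + 3 - t + t^2 - t^3
insight: comparing 4 Jones polynomials yields 2 groups


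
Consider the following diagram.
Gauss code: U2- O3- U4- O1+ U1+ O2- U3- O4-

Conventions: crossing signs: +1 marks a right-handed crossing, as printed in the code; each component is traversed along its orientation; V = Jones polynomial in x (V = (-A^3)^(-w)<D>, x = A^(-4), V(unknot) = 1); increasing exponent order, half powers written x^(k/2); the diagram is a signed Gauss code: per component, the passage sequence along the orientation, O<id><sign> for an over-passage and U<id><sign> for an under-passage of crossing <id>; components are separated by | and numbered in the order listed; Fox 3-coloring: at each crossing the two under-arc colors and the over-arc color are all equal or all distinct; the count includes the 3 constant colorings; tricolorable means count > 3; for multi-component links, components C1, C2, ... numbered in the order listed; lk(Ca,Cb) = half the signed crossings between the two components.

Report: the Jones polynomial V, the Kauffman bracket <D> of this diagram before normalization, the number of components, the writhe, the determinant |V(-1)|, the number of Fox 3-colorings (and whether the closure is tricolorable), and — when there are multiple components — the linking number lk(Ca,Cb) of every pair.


Jones polynomial: V(x) = -x^-4 + x^-3 + x^-1
<D> = A^-2 + A^6 - A^10; writhe -2
components 1, writhe -2 (4 crossings)
3-colorings: 9 of 3^4, det 3 — tricolorable
note: the span of V is 3, forcing >= 3 crossings in any diagram


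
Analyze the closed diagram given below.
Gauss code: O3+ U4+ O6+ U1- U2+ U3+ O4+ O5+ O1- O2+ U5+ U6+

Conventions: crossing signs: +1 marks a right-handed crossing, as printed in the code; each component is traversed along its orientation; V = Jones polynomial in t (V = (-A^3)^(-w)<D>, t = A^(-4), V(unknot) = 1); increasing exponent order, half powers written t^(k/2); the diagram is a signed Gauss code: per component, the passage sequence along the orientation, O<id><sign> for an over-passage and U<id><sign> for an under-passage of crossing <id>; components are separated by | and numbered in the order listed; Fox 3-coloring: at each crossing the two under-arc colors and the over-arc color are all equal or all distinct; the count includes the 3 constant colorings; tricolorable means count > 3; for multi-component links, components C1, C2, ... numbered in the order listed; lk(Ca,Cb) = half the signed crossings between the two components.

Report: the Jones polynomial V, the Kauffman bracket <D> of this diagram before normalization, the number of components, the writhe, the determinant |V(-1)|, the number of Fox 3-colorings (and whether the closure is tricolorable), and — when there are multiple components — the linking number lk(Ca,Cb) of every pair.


V(t) = t + t^3 - t^4
bracket: -A^-4 + 1 + A^8, w = +4
1 component, writhe +4, over 6 crossings
det 3, colorings 9 of 3^6 — tricolorable
observation: |V(-1)| = 3: so tricolorable, since 3 divides 3


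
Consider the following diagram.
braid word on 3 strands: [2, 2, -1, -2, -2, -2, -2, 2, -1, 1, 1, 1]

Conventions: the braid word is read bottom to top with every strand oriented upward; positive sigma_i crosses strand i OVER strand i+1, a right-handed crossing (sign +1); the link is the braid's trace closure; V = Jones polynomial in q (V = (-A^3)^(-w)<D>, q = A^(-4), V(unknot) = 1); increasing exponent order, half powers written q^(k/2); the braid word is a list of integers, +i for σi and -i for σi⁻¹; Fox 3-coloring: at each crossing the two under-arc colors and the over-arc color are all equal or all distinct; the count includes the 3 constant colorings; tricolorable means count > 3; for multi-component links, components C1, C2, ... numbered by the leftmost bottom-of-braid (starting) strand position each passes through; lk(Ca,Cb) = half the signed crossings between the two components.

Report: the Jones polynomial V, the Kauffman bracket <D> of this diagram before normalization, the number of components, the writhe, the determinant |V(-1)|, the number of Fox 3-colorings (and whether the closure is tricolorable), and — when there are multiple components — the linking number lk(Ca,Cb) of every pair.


V = -q^-3 + 2q^-2 - 2q^-1 + 3 - 2q + 2q^2 - q^3
<D> = -A^-12 + 2A^-8 - 2A^-4 + 3 - 2A^4 + 2A^8 - A^12 (w = 0)
1 component over 12 crossings, w = 0
3 Fox colorings among 3^12, |V(-1)| = 13: not tricolorable
why: the word shrinks to σ2 σ2 σ1⁻¹ σ2⁻¹ σ2⁻¹ σ2⁻¹ σ1 σ1 after cancelling


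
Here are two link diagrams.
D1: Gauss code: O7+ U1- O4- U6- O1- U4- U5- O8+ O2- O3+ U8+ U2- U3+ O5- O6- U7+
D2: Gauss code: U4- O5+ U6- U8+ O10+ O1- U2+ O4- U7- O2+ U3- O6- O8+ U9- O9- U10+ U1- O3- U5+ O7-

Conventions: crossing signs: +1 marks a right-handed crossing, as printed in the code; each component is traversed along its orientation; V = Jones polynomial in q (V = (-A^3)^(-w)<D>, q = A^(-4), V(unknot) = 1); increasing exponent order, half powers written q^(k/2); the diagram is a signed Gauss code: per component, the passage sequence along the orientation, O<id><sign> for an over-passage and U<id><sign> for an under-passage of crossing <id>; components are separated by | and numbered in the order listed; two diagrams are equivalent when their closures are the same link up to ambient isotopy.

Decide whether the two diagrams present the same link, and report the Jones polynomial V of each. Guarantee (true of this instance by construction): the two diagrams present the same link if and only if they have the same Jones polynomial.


equivalent: no
V(D1) = -q^-4 + q^-3 + q^-1  (w -2, c 8, <D> = A^-2 + A^6 - A^10)
V(D2) = q^-2 - q^-1 + 1 - q + q^2  (w -2, c 10, <D> = A^-14 - A^-10 + A^-6 - A^-2 + A^2)
why: comparing 2 Jones polynomials yields 2 groups


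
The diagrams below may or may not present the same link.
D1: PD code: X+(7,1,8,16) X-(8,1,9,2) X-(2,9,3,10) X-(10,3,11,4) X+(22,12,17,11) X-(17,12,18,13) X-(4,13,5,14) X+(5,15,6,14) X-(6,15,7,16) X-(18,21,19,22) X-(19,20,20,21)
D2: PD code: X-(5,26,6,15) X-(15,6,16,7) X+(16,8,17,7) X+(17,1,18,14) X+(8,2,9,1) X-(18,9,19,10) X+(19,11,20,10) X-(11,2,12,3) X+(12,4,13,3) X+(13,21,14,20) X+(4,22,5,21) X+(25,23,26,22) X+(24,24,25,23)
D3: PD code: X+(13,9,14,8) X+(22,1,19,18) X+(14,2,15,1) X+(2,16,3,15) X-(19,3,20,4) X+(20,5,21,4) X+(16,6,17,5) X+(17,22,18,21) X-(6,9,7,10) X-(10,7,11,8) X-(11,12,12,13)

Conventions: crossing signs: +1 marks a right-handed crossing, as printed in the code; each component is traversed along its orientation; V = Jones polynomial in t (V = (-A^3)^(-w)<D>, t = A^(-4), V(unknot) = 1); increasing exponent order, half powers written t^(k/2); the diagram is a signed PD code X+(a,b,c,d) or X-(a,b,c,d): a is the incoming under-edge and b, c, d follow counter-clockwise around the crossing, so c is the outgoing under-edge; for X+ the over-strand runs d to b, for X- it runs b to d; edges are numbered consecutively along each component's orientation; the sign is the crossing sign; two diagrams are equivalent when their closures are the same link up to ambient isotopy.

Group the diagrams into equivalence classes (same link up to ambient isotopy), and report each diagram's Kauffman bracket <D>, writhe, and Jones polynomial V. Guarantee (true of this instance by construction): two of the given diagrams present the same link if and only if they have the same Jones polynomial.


equivalence classes: {D1} | {D2} | {D3}
D1 (bracket A^-13 + A^-9 + A^-5 - A^3; 11 crossings at w = -5): V = t^(-9/2) - t^(-5/2) - t^(-3/2) - t^(-1/2)
D2 (bracket A^5 + A^13; 13 crossings at w = +5): V = -t^(1/2) - t^(5/2)
V(D3) = -t^(3/2) - 2t^(7/2) + t^(9/2) - t^(11/2) + t^(13/2)  (w +3, c 11, <D> = -A^-17 + A^-13 - A^-9 + 2A^-5 + A^3)
observation: 3 values of V(t) split the 3 diagrams


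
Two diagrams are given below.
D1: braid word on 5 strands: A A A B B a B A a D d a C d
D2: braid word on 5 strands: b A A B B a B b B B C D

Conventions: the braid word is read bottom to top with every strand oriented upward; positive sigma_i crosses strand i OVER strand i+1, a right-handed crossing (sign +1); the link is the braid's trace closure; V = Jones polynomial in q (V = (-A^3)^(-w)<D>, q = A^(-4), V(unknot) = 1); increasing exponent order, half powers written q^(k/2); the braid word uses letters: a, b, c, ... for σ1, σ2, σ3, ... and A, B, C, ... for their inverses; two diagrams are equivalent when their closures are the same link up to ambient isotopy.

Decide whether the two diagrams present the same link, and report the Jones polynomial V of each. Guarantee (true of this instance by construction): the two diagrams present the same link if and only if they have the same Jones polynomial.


equivalent: yes
V(D1) = -q^-6 + q^-5 - q^-4 + 2q^-3 - q^-2 + q^-1  (w -4, c 14, <D> = A^-8 - A^-4 + 2 - A^4 + A^8 - A^12)
V(D2) = -q^-6 + q^-5 - q^-4 + 2q^-3 - q^-2 + q^-1  (w -6, c 12, <D> = A^-14 - A^-10 + 2A^-6 - A^-2 + A^2 - A^6)
why: one V(q) for all 2 diagrams — one class (guaranteed)


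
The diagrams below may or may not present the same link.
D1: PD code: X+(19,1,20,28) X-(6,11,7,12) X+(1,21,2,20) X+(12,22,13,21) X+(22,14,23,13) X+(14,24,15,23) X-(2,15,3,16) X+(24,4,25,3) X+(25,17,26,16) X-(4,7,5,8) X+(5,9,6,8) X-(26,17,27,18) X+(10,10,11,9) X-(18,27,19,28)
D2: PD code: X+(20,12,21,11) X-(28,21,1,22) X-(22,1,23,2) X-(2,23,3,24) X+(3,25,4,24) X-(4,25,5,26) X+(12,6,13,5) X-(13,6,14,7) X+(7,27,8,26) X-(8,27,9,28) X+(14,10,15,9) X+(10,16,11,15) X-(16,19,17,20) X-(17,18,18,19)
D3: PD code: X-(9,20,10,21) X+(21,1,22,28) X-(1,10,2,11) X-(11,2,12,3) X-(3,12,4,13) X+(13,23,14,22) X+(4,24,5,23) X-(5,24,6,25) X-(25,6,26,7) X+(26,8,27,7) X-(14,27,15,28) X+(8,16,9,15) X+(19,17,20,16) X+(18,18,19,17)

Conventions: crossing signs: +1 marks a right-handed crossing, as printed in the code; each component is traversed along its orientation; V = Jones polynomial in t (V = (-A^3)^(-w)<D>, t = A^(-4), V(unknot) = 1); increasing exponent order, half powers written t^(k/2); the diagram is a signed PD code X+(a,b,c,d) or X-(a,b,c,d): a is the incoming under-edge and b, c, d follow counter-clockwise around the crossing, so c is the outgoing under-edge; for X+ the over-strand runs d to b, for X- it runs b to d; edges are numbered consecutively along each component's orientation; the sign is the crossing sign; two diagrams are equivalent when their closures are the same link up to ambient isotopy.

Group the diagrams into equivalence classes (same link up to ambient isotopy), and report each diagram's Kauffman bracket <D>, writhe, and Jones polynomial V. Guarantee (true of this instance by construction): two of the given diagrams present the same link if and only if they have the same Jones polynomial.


classes: {D1} | {D2} | {D3}
V(D1) = t + t^3 - t^4  [14 crossings, <D> = -A^-4 + 1 + A^8, w = +4]
D2 (bracket -A^-18 + A^-14 - A^-10 + 3A^-6 - A^-2 + A^2 - A^6; 14 crossings at w = -2): V = -t^-3 + t^-2 - t^-1 + 3 - t + t^2 - t^3
V(D3) = -t^-4 + t^-3 + t^-1  (w 0, c 14, <D> = A^4 + A^12 - A^16)
insight: V(t) takes 3 values over 3 diagrams, fixing the grouping


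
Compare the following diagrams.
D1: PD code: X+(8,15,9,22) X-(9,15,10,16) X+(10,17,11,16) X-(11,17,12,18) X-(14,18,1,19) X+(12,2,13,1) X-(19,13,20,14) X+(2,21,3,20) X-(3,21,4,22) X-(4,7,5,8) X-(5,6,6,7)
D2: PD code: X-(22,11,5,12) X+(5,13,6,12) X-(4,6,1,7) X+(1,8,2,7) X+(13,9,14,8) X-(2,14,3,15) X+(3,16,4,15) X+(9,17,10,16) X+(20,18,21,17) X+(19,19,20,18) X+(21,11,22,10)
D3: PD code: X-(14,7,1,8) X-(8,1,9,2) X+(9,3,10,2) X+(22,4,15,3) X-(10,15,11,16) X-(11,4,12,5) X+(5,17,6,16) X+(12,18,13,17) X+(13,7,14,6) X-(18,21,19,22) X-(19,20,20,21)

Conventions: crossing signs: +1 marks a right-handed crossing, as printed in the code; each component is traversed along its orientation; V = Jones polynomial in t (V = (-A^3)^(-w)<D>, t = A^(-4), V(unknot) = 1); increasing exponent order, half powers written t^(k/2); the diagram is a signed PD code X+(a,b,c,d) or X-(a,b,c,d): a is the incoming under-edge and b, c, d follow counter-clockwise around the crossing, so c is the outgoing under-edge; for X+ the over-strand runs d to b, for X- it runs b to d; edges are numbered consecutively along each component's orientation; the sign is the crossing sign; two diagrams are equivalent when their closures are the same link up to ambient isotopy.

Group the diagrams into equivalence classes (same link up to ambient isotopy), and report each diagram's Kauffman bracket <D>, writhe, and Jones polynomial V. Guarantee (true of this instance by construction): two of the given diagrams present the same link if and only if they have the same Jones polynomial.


classes: {D1} | {D2} | {D3}
V(D1) = -t^(-5/2) - t^(-1/2)  [11 crossings, <D> = A^-7 + A, w = -3]
V(D2) = -t^(1/2) - t^(3/2) - t^(5/2) + t^(9/2)  [11 crossings, <D> = -A^-3 + A^5 + A^9 + A^13, w = +5]
V(D3) = -t^(1/2) - t^(5/2)  [11 crossings, <D> = A^-13 + A^-5, w = -1]
note: comparing 3 Jones polynomials yields 3 groups


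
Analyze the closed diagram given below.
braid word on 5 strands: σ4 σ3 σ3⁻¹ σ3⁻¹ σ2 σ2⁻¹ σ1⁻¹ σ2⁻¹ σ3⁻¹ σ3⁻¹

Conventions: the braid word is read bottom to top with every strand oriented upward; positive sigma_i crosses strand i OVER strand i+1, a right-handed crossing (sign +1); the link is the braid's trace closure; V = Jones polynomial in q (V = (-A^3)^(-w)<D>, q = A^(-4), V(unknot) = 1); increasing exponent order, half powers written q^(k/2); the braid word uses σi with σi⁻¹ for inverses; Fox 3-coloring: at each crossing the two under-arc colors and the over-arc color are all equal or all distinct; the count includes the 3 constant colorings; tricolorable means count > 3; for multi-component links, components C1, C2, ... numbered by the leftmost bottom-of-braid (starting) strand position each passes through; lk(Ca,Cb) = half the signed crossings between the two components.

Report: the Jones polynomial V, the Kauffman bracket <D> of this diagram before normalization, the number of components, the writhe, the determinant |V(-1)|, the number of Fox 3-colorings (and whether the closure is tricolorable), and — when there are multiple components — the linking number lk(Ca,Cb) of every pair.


V = -q^-4 + q^-3 + q^-1
<D> = A^-8 + 1 - A^4 (w = -4)
1 component over 10 crossings, w = -4
9 Fox colorings among 3^10, |V(-1)| = 3: tricolorable
why: the span of V is 3, forcing >= 3 crossings in any diagram


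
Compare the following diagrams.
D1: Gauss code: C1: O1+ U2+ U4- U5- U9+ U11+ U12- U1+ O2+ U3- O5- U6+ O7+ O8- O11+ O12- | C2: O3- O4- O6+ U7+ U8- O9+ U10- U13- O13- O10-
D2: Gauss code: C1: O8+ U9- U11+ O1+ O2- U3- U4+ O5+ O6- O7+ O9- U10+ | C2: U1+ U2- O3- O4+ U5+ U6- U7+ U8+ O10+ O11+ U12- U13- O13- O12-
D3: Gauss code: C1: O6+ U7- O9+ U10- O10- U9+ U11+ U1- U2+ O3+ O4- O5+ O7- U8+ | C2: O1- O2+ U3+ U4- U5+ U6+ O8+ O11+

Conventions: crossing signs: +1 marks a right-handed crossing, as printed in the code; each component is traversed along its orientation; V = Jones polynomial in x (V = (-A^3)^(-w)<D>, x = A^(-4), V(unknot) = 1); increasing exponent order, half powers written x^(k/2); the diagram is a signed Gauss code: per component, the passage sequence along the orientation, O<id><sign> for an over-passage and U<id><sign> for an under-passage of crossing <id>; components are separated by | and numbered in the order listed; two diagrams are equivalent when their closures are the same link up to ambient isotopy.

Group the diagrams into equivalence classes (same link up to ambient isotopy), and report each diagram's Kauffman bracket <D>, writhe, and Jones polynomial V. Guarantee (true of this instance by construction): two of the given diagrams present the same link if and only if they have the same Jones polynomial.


equivalence classes: {D1} | {D2, D3}
D1 (bracket A^-5 + A^-1; 13 crossings at w = -1): V = -x^(-1/2) - x^(1/2)
V(D2) = -x^(1/2) + x^(3/2) - x^(5/2) - x^(9/2)  [13 crossings, <D> = A^-15 + A^-7 - A^-3 + A, w = +1]
V(D3) = -x^(1/2) + x^(3/2) - x^(5/2) - x^(9/2)  [11 crossings, <D> = A^-9 + A^-1 - A^3 + A^7, w = +3]
key observation: V(x) takes 2 values over 3 diagrams, fixing the grouping


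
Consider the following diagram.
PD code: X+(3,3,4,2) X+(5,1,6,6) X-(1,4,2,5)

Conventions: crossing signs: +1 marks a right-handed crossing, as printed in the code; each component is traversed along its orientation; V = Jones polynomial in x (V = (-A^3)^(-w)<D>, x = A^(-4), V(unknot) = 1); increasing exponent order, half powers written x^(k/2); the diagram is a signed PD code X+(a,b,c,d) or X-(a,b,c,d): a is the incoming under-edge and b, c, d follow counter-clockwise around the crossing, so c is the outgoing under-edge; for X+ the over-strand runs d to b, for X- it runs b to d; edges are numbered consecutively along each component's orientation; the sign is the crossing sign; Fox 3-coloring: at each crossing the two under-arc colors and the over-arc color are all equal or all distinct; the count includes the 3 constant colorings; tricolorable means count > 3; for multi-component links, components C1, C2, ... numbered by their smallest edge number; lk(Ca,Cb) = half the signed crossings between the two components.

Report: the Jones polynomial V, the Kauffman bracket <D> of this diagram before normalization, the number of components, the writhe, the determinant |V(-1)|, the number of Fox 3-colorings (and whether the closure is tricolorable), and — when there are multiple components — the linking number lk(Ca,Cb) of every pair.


V = 1
<D> = -A^3 (w = +1)
1 component over 3 crossings, w = +1
3 Fox colorings among 3^3, |V(-1)| = 1: not tricolorable
why: |V(-1)| = 1: so not tricolorable, since 3 does not divide 1


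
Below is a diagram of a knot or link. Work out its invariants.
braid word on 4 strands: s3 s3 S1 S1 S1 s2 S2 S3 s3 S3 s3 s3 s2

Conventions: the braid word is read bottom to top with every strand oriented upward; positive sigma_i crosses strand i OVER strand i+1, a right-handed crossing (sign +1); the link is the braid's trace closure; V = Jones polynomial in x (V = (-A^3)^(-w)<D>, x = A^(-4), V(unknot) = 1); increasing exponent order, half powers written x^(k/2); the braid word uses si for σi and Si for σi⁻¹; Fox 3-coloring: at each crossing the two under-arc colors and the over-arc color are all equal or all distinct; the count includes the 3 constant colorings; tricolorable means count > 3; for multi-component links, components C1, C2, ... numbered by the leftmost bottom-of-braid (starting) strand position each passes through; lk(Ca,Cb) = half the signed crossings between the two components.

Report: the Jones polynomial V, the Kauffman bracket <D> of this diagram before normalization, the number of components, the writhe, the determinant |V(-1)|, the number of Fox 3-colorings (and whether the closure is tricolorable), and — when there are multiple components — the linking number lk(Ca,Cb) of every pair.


V(x) = -x^-3 + x^-2 - x^-1 + 3 - x + x^2 - x^3
bracket: A^-9 - A^-5 + A^-1 - 3A^3 + A^7 - A^11 + A^15, w = +1
1 component, writhe +1, over 13 crossings
det 9, colorings 27 of 3^13 — tricolorable
observation: w = +1 (over 13 crossings) is diagram-only; (-A^3)^(-1) removes it from V


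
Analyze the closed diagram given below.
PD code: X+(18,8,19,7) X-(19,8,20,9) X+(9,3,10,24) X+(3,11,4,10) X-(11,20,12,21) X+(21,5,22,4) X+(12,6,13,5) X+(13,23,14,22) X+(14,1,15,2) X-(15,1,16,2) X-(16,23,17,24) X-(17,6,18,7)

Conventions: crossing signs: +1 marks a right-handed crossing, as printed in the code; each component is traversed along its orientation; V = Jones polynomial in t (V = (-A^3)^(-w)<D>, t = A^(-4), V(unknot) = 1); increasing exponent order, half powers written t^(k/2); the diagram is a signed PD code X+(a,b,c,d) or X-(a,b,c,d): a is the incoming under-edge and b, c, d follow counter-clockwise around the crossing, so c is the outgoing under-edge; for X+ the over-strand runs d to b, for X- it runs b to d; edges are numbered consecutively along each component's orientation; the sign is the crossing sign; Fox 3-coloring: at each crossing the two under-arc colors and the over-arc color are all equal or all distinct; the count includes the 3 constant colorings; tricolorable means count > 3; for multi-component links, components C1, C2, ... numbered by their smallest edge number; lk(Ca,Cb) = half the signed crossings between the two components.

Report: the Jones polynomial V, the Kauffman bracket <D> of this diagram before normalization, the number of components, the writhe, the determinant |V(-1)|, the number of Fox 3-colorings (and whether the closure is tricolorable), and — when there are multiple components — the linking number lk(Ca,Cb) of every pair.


V = -t^(1/2) - t^(3/2) - t^(5/2) + t^(9/2)
<D> = A^-12 - A^-4 - 1 - A^4 (w = +2)
2 components over 12 crossings, w = +2
lk(C1,C2): 0
27 Fox colorings among 3^13, |V(-1)| = 0: tricolorable
why: every pair of the 2 components has lk = 0


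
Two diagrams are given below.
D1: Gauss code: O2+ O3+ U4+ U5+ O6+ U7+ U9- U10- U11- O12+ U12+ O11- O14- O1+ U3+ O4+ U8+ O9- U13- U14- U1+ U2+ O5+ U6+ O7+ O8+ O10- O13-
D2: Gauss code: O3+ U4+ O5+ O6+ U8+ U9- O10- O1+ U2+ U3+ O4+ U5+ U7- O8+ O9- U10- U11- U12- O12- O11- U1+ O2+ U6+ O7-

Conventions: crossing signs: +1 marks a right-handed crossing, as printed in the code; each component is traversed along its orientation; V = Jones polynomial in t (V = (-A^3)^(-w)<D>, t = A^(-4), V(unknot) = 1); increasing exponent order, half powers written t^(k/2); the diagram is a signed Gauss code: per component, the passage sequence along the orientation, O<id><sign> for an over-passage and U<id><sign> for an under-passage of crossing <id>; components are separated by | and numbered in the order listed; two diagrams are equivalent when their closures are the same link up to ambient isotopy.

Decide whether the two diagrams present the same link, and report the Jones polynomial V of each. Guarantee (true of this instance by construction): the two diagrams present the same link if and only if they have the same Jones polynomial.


equivalent: yes
V(D1) = t - t^2 + 2t^3 - t^4 + t^5 - t^6  (w +4, c 14, <D> = -A^-12 + A^-8 - A^-4 + 2 - A^4 + A^8)
V(D2) = t - t^2 + 2t^3 - t^4 + t^5 - t^6  (w +2, c 12, <D> = -A^-18 + A^-14 - A^-10 + 2A^-6 - A^-2 + A^2)
why: Reidemeister moves carry D1 (14 crossings) to D2 (12)


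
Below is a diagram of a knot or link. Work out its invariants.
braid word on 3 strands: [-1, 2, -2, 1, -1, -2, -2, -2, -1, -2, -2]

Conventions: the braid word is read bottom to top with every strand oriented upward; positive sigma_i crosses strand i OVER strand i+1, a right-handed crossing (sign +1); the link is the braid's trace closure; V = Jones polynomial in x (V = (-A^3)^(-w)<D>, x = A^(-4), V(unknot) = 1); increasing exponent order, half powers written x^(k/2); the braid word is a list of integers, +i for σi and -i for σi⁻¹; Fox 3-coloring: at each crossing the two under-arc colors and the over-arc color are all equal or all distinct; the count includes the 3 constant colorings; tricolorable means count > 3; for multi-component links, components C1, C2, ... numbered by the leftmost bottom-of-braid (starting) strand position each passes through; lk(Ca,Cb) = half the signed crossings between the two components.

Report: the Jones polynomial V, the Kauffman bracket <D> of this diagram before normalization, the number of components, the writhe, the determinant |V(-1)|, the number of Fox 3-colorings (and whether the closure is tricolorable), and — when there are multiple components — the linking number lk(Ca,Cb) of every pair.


Jones polynomial: V(x) = x^(-15/2) - x^(-13/2) - x^(-9/2) - x^(-5/2)
<D> = A^-11 + A^-3 + A^5 - A^9; writhe -7
components 2, writhe -7 (11 crossings)
linking number lk(C1,C2) = -2
3-colorings: 3 of 3^11, det 4 — not tricolorable
note: the word shrinks to σ1⁻¹ σ2⁻¹ σ2⁻¹ σ2⁻¹ σ1⁻¹ σ2⁻¹ σ2⁻¹ after cancelling


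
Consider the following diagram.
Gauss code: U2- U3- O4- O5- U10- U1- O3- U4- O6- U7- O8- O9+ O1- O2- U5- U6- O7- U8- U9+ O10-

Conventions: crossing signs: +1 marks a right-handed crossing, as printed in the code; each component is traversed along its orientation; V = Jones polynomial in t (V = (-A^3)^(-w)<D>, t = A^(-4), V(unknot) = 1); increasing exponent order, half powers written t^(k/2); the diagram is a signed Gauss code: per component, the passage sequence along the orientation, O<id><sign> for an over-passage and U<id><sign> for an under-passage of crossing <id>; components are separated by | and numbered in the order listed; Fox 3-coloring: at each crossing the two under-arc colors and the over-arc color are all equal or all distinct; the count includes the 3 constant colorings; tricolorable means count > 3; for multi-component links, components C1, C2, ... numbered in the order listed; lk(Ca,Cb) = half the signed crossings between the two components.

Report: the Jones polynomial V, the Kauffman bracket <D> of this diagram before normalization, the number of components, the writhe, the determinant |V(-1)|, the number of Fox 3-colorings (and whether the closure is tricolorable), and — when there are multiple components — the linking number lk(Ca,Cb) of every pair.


V = -t^-8 + t^-5 + t^-3
<D> = A^-12 + A^-4 - A^8 (w = -8)
1 component over 10 crossings, w = -8
9 Fox colorings among 3^10, |V(-1)| = 3: tricolorable
why: w = -8 shifts under R1 moves; the (-A^3)^(8) factor cancels that in V


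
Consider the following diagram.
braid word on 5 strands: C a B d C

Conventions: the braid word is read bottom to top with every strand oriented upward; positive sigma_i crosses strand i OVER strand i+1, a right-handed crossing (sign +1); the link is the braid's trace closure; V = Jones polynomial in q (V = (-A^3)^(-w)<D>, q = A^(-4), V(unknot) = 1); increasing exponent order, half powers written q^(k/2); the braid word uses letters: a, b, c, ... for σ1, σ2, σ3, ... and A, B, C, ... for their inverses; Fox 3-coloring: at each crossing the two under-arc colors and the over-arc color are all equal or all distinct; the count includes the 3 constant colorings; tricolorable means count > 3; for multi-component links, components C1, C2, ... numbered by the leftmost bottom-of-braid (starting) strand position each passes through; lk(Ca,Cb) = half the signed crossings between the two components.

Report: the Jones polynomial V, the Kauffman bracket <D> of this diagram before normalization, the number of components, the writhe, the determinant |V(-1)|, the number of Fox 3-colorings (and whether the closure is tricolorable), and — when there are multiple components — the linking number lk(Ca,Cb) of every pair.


V = -q^(-5/2) - q^(-1/2)
<D> = A^-1 + A^7 (w = -1)
2 components over 5 crossings, w = -1
lk(C1,C2): -1
3 Fox colorings among 3^5, |V(-1)| = 2: not tricolorable
why: span 2 respects span(V) <= c + mu - 1 = 6 for this 2-component diagram


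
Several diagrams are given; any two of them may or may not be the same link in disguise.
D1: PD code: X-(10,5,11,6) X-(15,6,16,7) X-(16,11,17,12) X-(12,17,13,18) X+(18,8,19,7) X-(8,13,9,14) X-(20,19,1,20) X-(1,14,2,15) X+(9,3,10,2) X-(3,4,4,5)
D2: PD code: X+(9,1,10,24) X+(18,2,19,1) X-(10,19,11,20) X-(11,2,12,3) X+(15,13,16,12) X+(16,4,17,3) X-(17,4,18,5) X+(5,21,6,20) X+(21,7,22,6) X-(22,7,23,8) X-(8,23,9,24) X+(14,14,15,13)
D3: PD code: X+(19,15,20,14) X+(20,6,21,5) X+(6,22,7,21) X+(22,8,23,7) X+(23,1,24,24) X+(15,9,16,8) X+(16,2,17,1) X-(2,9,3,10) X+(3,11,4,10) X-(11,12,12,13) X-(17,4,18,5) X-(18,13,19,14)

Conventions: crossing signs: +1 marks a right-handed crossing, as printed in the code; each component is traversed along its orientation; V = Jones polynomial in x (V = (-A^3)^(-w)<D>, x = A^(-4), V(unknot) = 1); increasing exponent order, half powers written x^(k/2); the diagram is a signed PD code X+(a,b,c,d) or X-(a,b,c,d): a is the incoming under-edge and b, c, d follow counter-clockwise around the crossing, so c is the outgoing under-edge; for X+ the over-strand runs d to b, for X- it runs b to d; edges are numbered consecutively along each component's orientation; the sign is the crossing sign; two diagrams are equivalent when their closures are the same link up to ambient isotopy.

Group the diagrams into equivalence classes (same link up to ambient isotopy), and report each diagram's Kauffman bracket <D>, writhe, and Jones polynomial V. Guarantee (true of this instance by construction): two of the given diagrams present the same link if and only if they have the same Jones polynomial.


grouping into links: {D1} | {D2} | {D3}
V(D1) = -x^-6 + x^-5 - x^-4 + 2x^-3 - x^-2 + x^-1  (w -6, c 10, <D> = A^-14 - A^-10 + 2A^-6 - A^-2 + A^2 - A^6)
D2 (bracket A^6; 12 crossings at w = +2): V = 1
V(D3) = x + x^3 - x^4  (w +4, c 12, <D> = -A^-4 + 1 + A^8)
key observation: V(x) takes 3 values over 3 diagrams, fixing the grouping


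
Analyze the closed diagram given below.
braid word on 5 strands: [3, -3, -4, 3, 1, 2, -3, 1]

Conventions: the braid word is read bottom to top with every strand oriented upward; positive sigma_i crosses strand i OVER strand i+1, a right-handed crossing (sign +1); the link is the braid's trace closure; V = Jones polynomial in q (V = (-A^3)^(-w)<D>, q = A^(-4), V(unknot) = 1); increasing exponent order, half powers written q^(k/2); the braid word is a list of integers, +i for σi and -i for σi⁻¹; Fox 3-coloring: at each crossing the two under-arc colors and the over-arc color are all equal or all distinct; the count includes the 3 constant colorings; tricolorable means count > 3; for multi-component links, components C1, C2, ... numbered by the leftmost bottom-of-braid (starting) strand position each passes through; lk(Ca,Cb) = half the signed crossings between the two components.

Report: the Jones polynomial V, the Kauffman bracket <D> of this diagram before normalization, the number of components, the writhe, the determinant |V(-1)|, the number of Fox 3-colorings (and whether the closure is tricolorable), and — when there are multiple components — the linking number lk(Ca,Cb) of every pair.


Jones polynomial: V(q) = 1 + q + q^2 + q^3
<D> = A^-6 + A^-2 + A^2 + A^6; writhe +2
components 3, writhe +2 (8 crossings)
linking number lk(C1,C2) = +1
lk(C1,C3): 0
lk(C2,C3) = 0
3-colorings: 9 of 3^9, det 0 — tricolorable
note: w = +2 shifts under R1 moves; the (-A^3)^(-2) factor cancels that in V
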